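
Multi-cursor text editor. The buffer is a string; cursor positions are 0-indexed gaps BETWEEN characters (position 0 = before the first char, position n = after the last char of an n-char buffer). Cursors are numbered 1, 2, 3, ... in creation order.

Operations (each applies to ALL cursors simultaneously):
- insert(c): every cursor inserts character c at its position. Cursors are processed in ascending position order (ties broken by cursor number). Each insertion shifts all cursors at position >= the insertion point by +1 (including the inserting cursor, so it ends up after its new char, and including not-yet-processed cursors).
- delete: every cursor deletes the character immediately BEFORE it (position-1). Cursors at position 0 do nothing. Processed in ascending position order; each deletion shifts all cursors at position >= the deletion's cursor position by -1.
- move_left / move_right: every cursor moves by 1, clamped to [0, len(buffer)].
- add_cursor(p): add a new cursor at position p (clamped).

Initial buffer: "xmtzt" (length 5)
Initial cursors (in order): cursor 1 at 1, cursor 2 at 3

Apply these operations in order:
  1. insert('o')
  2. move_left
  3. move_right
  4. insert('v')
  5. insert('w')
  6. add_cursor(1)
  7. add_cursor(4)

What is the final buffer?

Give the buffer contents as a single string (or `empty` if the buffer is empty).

Answer: xovwmtovwzt

Derivation:
After op 1 (insert('o')): buffer="xomtozt" (len 7), cursors c1@2 c2@5, authorship .1..2..
After op 2 (move_left): buffer="xomtozt" (len 7), cursors c1@1 c2@4, authorship .1..2..
After op 3 (move_right): buffer="xomtozt" (len 7), cursors c1@2 c2@5, authorship .1..2..
After op 4 (insert('v')): buffer="xovmtovzt" (len 9), cursors c1@3 c2@7, authorship .11..22..
After op 5 (insert('w')): buffer="xovwmtovwzt" (len 11), cursors c1@4 c2@9, authorship .111..222..
After op 6 (add_cursor(1)): buffer="xovwmtovwzt" (len 11), cursors c3@1 c1@4 c2@9, authorship .111..222..
After op 7 (add_cursor(4)): buffer="xovwmtovwzt" (len 11), cursors c3@1 c1@4 c4@4 c2@9, authorship .111..222..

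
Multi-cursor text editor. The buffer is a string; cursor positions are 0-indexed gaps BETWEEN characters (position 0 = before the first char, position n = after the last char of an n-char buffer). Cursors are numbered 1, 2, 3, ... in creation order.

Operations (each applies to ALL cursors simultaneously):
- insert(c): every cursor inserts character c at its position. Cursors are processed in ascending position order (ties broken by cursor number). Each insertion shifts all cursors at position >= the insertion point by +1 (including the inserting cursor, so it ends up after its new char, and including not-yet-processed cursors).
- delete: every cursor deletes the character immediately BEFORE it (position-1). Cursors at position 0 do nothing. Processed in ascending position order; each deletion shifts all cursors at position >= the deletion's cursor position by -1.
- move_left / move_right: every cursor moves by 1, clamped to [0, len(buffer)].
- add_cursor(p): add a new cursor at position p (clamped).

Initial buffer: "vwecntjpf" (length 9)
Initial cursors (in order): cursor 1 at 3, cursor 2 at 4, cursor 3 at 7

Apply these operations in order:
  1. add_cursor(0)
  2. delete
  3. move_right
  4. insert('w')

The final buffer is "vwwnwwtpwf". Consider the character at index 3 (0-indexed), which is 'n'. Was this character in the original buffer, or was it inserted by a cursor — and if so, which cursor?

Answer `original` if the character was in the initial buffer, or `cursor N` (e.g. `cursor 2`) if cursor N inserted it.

Answer: original

Derivation:
After op 1 (add_cursor(0)): buffer="vwecntjpf" (len 9), cursors c4@0 c1@3 c2@4 c3@7, authorship .........
After op 2 (delete): buffer="vwntpf" (len 6), cursors c4@0 c1@2 c2@2 c3@4, authorship ......
After op 3 (move_right): buffer="vwntpf" (len 6), cursors c4@1 c1@3 c2@3 c3@5, authorship ......
After op 4 (insert('w')): buffer="vwwnwwtpwf" (len 10), cursors c4@2 c1@6 c2@6 c3@9, authorship .4..12..3.
Authorship (.=original, N=cursor N): . 4 . . 1 2 . . 3 .
Index 3: author = original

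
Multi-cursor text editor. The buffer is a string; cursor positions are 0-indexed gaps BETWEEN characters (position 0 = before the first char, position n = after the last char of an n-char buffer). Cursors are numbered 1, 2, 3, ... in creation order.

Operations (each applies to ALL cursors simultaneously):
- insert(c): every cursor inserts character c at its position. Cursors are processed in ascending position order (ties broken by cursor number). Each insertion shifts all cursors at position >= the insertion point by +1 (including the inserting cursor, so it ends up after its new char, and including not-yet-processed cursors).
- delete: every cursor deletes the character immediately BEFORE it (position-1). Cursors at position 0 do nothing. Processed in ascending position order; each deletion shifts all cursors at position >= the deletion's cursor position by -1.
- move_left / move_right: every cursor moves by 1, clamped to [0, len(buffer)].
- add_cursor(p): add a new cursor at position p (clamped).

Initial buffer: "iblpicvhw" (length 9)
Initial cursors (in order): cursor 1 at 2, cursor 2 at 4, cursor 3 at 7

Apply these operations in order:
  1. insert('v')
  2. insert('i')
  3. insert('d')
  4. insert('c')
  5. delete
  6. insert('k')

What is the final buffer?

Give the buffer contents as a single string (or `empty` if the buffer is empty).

Answer: ibvidklpvidkicvvidkhw

Derivation:
After op 1 (insert('v')): buffer="ibvlpvicvvhw" (len 12), cursors c1@3 c2@6 c3@10, authorship ..1..2...3..
After op 2 (insert('i')): buffer="ibvilpviicvvihw" (len 15), cursors c1@4 c2@8 c3@13, authorship ..11..22...33..
After op 3 (insert('d')): buffer="ibvidlpvidicvvidhw" (len 18), cursors c1@5 c2@10 c3@16, authorship ..111..222...333..
After op 4 (insert('c')): buffer="ibvidclpvidcicvvidchw" (len 21), cursors c1@6 c2@12 c3@19, authorship ..1111..2222...3333..
After op 5 (delete): buffer="ibvidlpvidicvvidhw" (len 18), cursors c1@5 c2@10 c3@16, authorship ..111..222...333..
After op 6 (insert('k')): buffer="ibvidklpvidkicvvidkhw" (len 21), cursors c1@6 c2@12 c3@19, authorship ..1111..2222...3333..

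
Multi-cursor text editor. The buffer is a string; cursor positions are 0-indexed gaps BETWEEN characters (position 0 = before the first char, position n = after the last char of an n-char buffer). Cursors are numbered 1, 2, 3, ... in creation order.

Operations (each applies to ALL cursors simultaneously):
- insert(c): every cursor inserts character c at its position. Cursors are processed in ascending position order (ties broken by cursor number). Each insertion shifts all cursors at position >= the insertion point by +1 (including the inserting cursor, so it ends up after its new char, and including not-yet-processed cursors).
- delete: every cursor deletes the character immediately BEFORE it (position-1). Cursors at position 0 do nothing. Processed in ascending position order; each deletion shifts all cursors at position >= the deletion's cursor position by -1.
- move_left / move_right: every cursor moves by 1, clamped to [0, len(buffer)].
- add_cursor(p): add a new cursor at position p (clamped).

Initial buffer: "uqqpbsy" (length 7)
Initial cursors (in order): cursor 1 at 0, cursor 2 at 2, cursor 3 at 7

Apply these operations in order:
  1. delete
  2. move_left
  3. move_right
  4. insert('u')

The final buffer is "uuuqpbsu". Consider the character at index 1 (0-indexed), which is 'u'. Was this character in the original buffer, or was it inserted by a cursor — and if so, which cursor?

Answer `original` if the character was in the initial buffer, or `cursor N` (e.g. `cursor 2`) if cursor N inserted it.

After op 1 (delete): buffer="uqpbs" (len 5), cursors c1@0 c2@1 c3@5, authorship .....
After op 2 (move_left): buffer="uqpbs" (len 5), cursors c1@0 c2@0 c3@4, authorship .....
After op 3 (move_right): buffer="uqpbs" (len 5), cursors c1@1 c2@1 c3@5, authorship .....
After op 4 (insert('u')): buffer="uuuqpbsu" (len 8), cursors c1@3 c2@3 c3@8, authorship .12....3
Authorship (.=original, N=cursor N): . 1 2 . . . . 3
Index 1: author = 1

Answer: cursor 1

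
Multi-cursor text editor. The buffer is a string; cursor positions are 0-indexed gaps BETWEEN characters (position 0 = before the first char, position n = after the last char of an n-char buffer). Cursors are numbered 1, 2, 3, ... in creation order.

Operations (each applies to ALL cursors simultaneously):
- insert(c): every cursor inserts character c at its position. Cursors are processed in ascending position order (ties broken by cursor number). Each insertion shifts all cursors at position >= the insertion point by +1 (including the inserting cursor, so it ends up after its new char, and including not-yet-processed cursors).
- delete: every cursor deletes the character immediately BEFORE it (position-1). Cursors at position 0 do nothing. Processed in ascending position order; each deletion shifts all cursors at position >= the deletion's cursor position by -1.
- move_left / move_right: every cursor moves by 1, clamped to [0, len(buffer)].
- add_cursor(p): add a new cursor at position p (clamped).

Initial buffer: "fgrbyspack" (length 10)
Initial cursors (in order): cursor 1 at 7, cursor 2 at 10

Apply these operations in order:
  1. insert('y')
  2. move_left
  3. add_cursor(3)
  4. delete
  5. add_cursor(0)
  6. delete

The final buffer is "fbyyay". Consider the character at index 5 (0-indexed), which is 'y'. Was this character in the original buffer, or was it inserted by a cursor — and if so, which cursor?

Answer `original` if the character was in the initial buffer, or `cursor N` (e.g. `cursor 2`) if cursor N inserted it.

Answer: cursor 2

Derivation:
After op 1 (insert('y')): buffer="fgrbyspyacky" (len 12), cursors c1@8 c2@12, authorship .......1...2
After op 2 (move_left): buffer="fgrbyspyacky" (len 12), cursors c1@7 c2@11, authorship .......1...2
After op 3 (add_cursor(3)): buffer="fgrbyspyacky" (len 12), cursors c3@3 c1@7 c2@11, authorship .......1...2
After op 4 (delete): buffer="fgbysyacy" (len 9), cursors c3@2 c1@5 c2@8, authorship .....1..2
After op 5 (add_cursor(0)): buffer="fgbysyacy" (len 9), cursors c4@0 c3@2 c1@5 c2@8, authorship .....1..2
After op 6 (delete): buffer="fbyyay" (len 6), cursors c4@0 c3@1 c1@3 c2@5, authorship ...1.2
Authorship (.=original, N=cursor N): . . . 1 . 2
Index 5: author = 2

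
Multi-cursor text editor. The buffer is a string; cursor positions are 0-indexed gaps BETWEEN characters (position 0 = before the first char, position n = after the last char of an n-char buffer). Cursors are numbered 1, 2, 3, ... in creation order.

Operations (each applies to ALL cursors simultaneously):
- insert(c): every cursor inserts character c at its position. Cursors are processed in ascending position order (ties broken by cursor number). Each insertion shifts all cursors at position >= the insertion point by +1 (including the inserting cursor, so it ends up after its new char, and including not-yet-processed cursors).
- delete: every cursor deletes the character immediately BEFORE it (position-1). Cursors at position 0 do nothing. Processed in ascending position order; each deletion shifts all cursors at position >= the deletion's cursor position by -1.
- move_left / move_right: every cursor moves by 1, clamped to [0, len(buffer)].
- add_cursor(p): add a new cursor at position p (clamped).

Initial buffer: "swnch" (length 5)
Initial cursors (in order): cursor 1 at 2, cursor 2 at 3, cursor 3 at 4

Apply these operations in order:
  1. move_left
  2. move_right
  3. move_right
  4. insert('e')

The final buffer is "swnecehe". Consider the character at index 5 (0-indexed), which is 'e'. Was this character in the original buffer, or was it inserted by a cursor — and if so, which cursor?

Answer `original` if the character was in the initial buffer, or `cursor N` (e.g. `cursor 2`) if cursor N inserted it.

Answer: cursor 2

Derivation:
After op 1 (move_left): buffer="swnch" (len 5), cursors c1@1 c2@2 c3@3, authorship .....
After op 2 (move_right): buffer="swnch" (len 5), cursors c1@2 c2@3 c3@4, authorship .....
After op 3 (move_right): buffer="swnch" (len 5), cursors c1@3 c2@4 c3@5, authorship .....
After op 4 (insert('e')): buffer="swnecehe" (len 8), cursors c1@4 c2@6 c3@8, authorship ...1.2.3
Authorship (.=original, N=cursor N): . . . 1 . 2 . 3
Index 5: author = 2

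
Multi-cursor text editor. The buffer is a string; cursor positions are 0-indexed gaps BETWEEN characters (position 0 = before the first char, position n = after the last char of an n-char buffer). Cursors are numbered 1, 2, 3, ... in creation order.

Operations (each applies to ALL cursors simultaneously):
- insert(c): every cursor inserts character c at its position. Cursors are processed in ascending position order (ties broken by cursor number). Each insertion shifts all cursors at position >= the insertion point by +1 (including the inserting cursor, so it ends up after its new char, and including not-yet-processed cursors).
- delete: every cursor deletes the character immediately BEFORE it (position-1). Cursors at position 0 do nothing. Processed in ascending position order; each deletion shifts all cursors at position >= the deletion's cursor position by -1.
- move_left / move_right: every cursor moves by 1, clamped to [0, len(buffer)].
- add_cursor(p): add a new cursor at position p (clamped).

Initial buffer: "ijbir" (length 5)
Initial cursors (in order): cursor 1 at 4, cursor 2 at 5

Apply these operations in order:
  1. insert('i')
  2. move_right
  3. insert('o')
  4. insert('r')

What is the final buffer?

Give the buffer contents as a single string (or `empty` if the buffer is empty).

After op 1 (insert('i')): buffer="ijbiiri" (len 7), cursors c1@5 c2@7, authorship ....1.2
After op 2 (move_right): buffer="ijbiiri" (len 7), cursors c1@6 c2@7, authorship ....1.2
After op 3 (insert('o')): buffer="ijbiiroio" (len 9), cursors c1@7 c2@9, authorship ....1.122
After op 4 (insert('r')): buffer="ijbiirorior" (len 11), cursors c1@8 c2@11, authorship ....1.11222

Answer: ijbiirorior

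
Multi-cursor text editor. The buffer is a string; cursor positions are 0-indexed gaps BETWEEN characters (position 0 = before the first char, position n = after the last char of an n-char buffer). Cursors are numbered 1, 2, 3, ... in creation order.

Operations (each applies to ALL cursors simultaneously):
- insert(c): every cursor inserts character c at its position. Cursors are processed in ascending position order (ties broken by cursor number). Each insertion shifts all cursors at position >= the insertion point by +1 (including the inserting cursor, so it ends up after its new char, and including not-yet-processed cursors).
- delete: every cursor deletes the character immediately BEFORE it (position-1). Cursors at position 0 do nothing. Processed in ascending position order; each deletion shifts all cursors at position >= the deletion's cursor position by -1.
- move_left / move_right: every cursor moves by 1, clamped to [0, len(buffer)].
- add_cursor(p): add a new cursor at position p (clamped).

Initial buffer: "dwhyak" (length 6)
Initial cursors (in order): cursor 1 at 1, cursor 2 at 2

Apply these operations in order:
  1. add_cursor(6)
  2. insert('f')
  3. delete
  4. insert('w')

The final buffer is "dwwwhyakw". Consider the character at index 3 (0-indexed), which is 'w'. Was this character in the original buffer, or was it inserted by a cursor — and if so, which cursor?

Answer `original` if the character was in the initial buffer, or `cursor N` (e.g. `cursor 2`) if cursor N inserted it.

After op 1 (add_cursor(6)): buffer="dwhyak" (len 6), cursors c1@1 c2@2 c3@6, authorship ......
After op 2 (insert('f')): buffer="dfwfhyakf" (len 9), cursors c1@2 c2@4 c3@9, authorship .1.2....3
After op 3 (delete): buffer="dwhyak" (len 6), cursors c1@1 c2@2 c3@6, authorship ......
After op 4 (insert('w')): buffer="dwwwhyakw" (len 9), cursors c1@2 c2@4 c3@9, authorship .1.2....3
Authorship (.=original, N=cursor N): . 1 . 2 . . . . 3
Index 3: author = 2

Answer: cursor 2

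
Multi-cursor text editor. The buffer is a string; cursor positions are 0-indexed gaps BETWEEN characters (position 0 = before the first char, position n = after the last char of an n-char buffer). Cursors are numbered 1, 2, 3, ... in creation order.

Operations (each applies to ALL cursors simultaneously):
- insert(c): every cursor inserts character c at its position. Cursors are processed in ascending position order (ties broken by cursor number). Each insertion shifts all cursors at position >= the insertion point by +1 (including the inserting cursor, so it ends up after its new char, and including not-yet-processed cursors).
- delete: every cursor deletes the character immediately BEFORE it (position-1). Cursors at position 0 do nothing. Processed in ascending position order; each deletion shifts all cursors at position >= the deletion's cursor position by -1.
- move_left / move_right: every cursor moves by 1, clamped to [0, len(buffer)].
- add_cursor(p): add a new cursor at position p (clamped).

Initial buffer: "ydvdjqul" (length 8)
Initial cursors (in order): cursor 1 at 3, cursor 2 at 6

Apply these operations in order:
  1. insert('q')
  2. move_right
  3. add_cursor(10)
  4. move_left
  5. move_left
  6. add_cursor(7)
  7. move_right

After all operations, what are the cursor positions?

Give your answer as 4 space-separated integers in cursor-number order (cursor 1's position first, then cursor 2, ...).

After op 1 (insert('q')): buffer="ydvqdjqqul" (len 10), cursors c1@4 c2@8, authorship ...1...2..
After op 2 (move_right): buffer="ydvqdjqqul" (len 10), cursors c1@5 c2@9, authorship ...1...2..
After op 3 (add_cursor(10)): buffer="ydvqdjqqul" (len 10), cursors c1@5 c2@9 c3@10, authorship ...1...2..
After op 4 (move_left): buffer="ydvqdjqqul" (len 10), cursors c1@4 c2@8 c3@9, authorship ...1...2..
After op 5 (move_left): buffer="ydvqdjqqul" (len 10), cursors c1@3 c2@7 c3@8, authorship ...1...2..
After op 6 (add_cursor(7)): buffer="ydvqdjqqul" (len 10), cursors c1@3 c2@7 c4@7 c3@8, authorship ...1...2..
After op 7 (move_right): buffer="ydvqdjqqul" (len 10), cursors c1@4 c2@8 c4@8 c3@9, authorship ...1...2..

Answer: 4 8 9 8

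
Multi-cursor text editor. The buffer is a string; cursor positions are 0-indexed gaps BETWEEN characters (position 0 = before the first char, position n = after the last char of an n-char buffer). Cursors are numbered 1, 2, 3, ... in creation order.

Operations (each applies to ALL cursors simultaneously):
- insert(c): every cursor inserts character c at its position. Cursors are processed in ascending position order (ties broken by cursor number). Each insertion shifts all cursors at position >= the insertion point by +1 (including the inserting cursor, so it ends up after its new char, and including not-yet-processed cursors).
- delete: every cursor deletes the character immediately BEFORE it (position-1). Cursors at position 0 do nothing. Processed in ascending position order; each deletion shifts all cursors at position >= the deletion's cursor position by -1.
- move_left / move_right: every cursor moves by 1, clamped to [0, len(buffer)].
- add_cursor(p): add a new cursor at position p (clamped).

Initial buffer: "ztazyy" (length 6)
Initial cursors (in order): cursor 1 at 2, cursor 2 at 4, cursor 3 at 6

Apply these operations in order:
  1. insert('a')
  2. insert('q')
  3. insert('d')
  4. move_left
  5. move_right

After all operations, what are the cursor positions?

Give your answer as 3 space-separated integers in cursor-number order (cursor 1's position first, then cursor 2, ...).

After op 1 (insert('a')): buffer="ztaazayya" (len 9), cursors c1@3 c2@6 c3@9, authorship ..1..2..3
After op 2 (insert('q')): buffer="ztaqazaqyyaq" (len 12), cursors c1@4 c2@8 c3@12, authorship ..11..22..33
After op 3 (insert('d')): buffer="ztaqdazaqdyyaqd" (len 15), cursors c1@5 c2@10 c3@15, authorship ..111..222..333
After op 4 (move_left): buffer="ztaqdazaqdyyaqd" (len 15), cursors c1@4 c2@9 c3@14, authorship ..111..222..333
After op 5 (move_right): buffer="ztaqdazaqdyyaqd" (len 15), cursors c1@5 c2@10 c3@15, authorship ..111..222..333

Answer: 5 10 15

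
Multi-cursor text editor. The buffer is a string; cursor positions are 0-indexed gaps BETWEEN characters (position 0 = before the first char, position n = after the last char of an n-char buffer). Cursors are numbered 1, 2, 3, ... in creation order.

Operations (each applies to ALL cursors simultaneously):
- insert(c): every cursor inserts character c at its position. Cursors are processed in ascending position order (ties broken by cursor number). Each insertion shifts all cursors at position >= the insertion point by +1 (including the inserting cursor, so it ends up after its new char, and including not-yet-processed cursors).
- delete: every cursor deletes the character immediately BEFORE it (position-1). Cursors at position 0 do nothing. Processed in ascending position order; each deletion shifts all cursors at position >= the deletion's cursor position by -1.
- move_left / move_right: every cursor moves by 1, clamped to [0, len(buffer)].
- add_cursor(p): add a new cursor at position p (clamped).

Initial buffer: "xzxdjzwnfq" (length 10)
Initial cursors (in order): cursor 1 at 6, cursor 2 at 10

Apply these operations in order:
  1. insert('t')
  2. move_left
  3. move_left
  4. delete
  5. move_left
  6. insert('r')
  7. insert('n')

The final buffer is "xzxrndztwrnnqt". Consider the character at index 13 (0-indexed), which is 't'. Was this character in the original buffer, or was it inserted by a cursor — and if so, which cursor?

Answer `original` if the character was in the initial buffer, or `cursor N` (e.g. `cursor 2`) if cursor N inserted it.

Answer: cursor 2

Derivation:
After op 1 (insert('t')): buffer="xzxdjztwnfqt" (len 12), cursors c1@7 c2@12, authorship ......1....2
After op 2 (move_left): buffer="xzxdjztwnfqt" (len 12), cursors c1@6 c2@11, authorship ......1....2
After op 3 (move_left): buffer="xzxdjztwnfqt" (len 12), cursors c1@5 c2@10, authorship ......1....2
After op 4 (delete): buffer="xzxdztwnqt" (len 10), cursors c1@4 c2@8, authorship .....1...2
After op 5 (move_left): buffer="xzxdztwnqt" (len 10), cursors c1@3 c2@7, authorship .....1...2
After op 6 (insert('r')): buffer="xzxrdztwrnqt" (len 12), cursors c1@4 c2@9, authorship ...1..1.2..2
After op 7 (insert('n')): buffer="xzxrndztwrnnqt" (len 14), cursors c1@5 c2@11, authorship ...11..1.22..2
Authorship (.=original, N=cursor N): . . . 1 1 . . 1 . 2 2 . . 2
Index 13: author = 2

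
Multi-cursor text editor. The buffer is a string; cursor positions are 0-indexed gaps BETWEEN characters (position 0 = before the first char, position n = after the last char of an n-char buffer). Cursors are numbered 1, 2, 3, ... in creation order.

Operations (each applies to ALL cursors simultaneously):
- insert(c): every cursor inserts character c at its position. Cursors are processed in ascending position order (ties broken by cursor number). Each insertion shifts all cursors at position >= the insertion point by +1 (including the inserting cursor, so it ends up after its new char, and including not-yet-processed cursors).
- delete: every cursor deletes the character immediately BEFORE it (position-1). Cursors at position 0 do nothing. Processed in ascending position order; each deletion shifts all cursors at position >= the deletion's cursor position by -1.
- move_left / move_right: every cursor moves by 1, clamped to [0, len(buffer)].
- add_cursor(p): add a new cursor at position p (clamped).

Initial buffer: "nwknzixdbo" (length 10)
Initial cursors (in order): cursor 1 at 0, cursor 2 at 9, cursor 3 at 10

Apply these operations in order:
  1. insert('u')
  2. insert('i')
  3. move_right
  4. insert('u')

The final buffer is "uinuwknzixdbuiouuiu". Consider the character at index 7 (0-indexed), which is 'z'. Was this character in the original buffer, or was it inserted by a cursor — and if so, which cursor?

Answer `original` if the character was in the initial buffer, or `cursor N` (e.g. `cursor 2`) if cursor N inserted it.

Answer: original

Derivation:
After op 1 (insert('u')): buffer="unwknzixdbuou" (len 13), cursors c1@1 c2@11 c3@13, authorship 1.........2.3
After op 2 (insert('i')): buffer="uinwknzixdbuioui" (len 16), cursors c1@2 c2@13 c3@16, authorship 11.........22.33
After op 3 (move_right): buffer="uinwknzixdbuioui" (len 16), cursors c1@3 c2@14 c3@16, authorship 11.........22.33
After op 4 (insert('u')): buffer="uinuwknzixdbuiouuiu" (len 19), cursors c1@4 c2@16 c3@19, authorship 11.1........22.2333
Authorship (.=original, N=cursor N): 1 1 . 1 . . . . . . . . 2 2 . 2 3 3 3
Index 7: author = original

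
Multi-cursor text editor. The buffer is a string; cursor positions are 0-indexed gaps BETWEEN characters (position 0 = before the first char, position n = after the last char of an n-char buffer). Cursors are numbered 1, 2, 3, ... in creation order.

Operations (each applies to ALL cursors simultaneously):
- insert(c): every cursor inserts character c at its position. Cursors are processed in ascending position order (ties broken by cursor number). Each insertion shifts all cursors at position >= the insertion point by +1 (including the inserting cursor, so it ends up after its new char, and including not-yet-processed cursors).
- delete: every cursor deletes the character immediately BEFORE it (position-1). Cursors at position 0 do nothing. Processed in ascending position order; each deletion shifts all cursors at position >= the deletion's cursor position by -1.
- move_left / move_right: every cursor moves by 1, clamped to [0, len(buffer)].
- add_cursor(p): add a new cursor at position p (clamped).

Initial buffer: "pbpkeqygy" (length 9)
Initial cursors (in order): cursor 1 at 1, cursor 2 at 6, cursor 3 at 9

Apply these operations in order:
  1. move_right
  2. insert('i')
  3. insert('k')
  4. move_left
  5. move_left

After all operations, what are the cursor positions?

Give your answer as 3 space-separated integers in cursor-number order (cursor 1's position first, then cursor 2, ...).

Answer: 2 9 13

Derivation:
After op 1 (move_right): buffer="pbpkeqygy" (len 9), cursors c1@2 c2@7 c3@9, authorship .........
After op 2 (insert('i')): buffer="pbipkeqyigyi" (len 12), cursors c1@3 c2@9 c3@12, authorship ..1.....2..3
After op 3 (insert('k')): buffer="pbikpkeqyikgyik" (len 15), cursors c1@4 c2@11 c3@15, authorship ..11.....22..33
After op 4 (move_left): buffer="pbikpkeqyikgyik" (len 15), cursors c1@3 c2@10 c3@14, authorship ..11.....22..33
After op 5 (move_left): buffer="pbikpkeqyikgyik" (len 15), cursors c1@2 c2@9 c3@13, authorship ..11.....22..33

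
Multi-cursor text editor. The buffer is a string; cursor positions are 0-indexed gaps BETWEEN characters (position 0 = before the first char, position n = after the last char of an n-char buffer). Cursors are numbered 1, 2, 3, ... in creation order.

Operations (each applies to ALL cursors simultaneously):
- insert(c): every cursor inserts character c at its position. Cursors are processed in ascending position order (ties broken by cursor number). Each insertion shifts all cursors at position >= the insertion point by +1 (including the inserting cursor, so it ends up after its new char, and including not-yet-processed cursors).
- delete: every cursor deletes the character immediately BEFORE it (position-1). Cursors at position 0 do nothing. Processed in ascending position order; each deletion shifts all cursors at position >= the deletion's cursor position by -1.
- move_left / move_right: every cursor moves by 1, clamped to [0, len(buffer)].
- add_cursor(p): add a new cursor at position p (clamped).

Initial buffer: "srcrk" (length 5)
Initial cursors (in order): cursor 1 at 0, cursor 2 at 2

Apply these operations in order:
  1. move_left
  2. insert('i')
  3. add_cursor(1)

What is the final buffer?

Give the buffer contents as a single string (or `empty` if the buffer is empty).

After op 1 (move_left): buffer="srcrk" (len 5), cursors c1@0 c2@1, authorship .....
After op 2 (insert('i')): buffer="isircrk" (len 7), cursors c1@1 c2@3, authorship 1.2....
After op 3 (add_cursor(1)): buffer="isircrk" (len 7), cursors c1@1 c3@1 c2@3, authorship 1.2....

Answer: isircrk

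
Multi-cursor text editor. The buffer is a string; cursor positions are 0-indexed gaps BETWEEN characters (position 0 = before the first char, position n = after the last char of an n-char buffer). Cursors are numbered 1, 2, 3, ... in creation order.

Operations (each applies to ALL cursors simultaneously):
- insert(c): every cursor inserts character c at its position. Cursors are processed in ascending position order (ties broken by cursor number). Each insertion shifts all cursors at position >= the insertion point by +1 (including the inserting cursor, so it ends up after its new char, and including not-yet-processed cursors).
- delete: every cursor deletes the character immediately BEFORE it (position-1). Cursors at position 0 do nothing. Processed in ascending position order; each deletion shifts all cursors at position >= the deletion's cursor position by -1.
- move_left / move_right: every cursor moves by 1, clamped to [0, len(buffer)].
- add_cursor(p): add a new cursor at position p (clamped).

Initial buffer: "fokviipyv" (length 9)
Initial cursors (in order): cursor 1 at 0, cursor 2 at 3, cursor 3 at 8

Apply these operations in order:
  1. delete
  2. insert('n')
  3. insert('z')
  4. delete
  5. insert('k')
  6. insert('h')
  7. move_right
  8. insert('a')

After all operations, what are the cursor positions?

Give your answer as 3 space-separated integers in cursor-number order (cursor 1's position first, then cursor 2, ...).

After op 1 (delete): buffer="foviipv" (len 7), cursors c1@0 c2@2 c3@6, authorship .......
After op 2 (insert('n')): buffer="nfonviipnv" (len 10), cursors c1@1 c2@4 c3@9, authorship 1..2....3.
After op 3 (insert('z')): buffer="nzfonzviipnzv" (len 13), cursors c1@2 c2@6 c3@12, authorship 11..22....33.
After op 4 (delete): buffer="nfonviipnv" (len 10), cursors c1@1 c2@4 c3@9, authorship 1..2....3.
After op 5 (insert('k')): buffer="nkfonkviipnkv" (len 13), cursors c1@2 c2@6 c3@12, authorship 11..22....33.
After op 6 (insert('h')): buffer="nkhfonkhviipnkhv" (len 16), cursors c1@3 c2@8 c3@15, authorship 111..222....333.
After op 7 (move_right): buffer="nkhfonkhviipnkhv" (len 16), cursors c1@4 c2@9 c3@16, authorship 111..222....333.
After op 8 (insert('a')): buffer="nkhfaonkhvaiipnkhva" (len 19), cursors c1@5 c2@11 c3@19, authorship 111.1.222.2...333.3

Answer: 5 11 19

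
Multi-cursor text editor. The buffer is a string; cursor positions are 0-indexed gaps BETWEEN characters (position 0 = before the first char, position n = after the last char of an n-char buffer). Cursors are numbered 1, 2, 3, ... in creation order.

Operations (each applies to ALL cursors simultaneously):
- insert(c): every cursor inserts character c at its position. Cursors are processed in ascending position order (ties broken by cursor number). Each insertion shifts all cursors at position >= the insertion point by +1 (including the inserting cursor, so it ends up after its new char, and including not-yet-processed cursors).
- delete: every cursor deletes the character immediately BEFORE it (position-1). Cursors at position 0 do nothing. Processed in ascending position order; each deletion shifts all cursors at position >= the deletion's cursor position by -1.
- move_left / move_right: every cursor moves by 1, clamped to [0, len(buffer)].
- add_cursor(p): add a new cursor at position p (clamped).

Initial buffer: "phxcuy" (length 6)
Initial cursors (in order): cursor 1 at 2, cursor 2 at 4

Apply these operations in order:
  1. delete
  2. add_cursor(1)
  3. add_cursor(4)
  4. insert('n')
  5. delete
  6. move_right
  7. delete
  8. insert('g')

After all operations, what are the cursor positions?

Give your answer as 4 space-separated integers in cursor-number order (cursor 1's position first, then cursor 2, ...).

After op 1 (delete): buffer="pxuy" (len 4), cursors c1@1 c2@2, authorship ....
After op 2 (add_cursor(1)): buffer="pxuy" (len 4), cursors c1@1 c3@1 c2@2, authorship ....
After op 3 (add_cursor(4)): buffer="pxuy" (len 4), cursors c1@1 c3@1 c2@2 c4@4, authorship ....
After op 4 (insert('n')): buffer="pnnxnuyn" (len 8), cursors c1@3 c3@3 c2@5 c4@8, authorship .13.2..4
After op 5 (delete): buffer="pxuy" (len 4), cursors c1@1 c3@1 c2@2 c4@4, authorship ....
After op 6 (move_right): buffer="pxuy" (len 4), cursors c1@2 c3@2 c2@3 c4@4, authorship ....
After op 7 (delete): buffer="" (len 0), cursors c1@0 c2@0 c3@0 c4@0, authorship 
After op 8 (insert('g')): buffer="gggg" (len 4), cursors c1@4 c2@4 c3@4 c4@4, authorship 1234

Answer: 4 4 4 4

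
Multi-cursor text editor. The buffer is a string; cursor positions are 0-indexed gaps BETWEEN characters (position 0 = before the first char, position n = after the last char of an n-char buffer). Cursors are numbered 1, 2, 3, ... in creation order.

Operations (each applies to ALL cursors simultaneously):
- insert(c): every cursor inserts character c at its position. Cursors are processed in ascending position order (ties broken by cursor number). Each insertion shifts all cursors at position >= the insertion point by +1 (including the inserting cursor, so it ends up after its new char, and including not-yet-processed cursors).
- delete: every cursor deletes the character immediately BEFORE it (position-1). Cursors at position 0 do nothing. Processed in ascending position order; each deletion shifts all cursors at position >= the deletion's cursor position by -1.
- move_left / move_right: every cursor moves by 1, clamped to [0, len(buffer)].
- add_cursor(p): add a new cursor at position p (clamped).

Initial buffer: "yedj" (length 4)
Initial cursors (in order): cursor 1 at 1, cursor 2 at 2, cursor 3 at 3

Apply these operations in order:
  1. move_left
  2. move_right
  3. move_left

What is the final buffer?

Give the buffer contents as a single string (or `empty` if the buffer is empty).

Answer: yedj

Derivation:
After op 1 (move_left): buffer="yedj" (len 4), cursors c1@0 c2@1 c3@2, authorship ....
After op 2 (move_right): buffer="yedj" (len 4), cursors c1@1 c2@2 c3@3, authorship ....
After op 3 (move_left): buffer="yedj" (len 4), cursors c1@0 c2@1 c3@2, authorship ....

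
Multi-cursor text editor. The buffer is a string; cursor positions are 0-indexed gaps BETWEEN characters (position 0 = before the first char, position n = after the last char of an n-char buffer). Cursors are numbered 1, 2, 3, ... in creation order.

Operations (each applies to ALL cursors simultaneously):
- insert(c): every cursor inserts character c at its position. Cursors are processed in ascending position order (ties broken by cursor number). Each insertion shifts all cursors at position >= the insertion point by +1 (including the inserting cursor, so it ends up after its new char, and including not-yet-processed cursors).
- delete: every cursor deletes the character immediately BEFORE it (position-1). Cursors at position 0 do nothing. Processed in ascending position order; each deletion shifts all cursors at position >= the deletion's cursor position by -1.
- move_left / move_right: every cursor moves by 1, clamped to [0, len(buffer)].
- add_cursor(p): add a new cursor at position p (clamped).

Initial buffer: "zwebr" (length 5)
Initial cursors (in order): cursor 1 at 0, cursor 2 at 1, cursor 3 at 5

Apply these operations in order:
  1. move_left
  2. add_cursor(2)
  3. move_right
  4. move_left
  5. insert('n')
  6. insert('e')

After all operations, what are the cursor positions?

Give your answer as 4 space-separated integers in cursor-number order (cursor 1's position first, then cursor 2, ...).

Answer: 4 4 12 8

Derivation:
After op 1 (move_left): buffer="zwebr" (len 5), cursors c1@0 c2@0 c3@4, authorship .....
After op 2 (add_cursor(2)): buffer="zwebr" (len 5), cursors c1@0 c2@0 c4@2 c3@4, authorship .....
After op 3 (move_right): buffer="zwebr" (len 5), cursors c1@1 c2@1 c4@3 c3@5, authorship .....
After op 4 (move_left): buffer="zwebr" (len 5), cursors c1@0 c2@0 c4@2 c3@4, authorship .....
After op 5 (insert('n')): buffer="nnzwnebnr" (len 9), cursors c1@2 c2@2 c4@5 c3@8, authorship 12..4..3.
After op 6 (insert('e')): buffer="nneezwneebner" (len 13), cursors c1@4 c2@4 c4@8 c3@12, authorship 1212..44..33.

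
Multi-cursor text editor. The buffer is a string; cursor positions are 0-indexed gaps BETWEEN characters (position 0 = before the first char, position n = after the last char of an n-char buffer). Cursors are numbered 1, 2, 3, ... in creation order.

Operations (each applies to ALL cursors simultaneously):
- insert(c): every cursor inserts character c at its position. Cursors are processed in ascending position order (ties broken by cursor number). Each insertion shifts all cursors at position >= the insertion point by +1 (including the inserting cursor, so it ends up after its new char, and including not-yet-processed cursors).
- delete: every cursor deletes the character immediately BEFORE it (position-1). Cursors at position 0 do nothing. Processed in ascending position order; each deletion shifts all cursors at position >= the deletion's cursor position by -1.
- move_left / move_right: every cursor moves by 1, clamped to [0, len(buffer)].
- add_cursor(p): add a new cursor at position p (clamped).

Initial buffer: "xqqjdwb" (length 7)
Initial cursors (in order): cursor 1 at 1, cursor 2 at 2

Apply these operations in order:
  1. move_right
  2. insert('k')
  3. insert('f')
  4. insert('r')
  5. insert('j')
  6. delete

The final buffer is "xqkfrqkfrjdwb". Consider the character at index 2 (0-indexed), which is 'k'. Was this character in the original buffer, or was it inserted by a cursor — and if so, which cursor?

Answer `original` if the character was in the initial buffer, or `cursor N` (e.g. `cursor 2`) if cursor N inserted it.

After op 1 (move_right): buffer="xqqjdwb" (len 7), cursors c1@2 c2@3, authorship .......
After op 2 (insert('k')): buffer="xqkqkjdwb" (len 9), cursors c1@3 c2@5, authorship ..1.2....
After op 3 (insert('f')): buffer="xqkfqkfjdwb" (len 11), cursors c1@4 c2@7, authorship ..11.22....
After op 4 (insert('r')): buffer="xqkfrqkfrjdwb" (len 13), cursors c1@5 c2@9, authorship ..111.222....
After op 5 (insert('j')): buffer="xqkfrjqkfrjjdwb" (len 15), cursors c1@6 c2@11, authorship ..1111.2222....
After op 6 (delete): buffer="xqkfrqkfrjdwb" (len 13), cursors c1@5 c2@9, authorship ..111.222....
Authorship (.=original, N=cursor N): . . 1 1 1 . 2 2 2 . . . .
Index 2: author = 1

Answer: cursor 1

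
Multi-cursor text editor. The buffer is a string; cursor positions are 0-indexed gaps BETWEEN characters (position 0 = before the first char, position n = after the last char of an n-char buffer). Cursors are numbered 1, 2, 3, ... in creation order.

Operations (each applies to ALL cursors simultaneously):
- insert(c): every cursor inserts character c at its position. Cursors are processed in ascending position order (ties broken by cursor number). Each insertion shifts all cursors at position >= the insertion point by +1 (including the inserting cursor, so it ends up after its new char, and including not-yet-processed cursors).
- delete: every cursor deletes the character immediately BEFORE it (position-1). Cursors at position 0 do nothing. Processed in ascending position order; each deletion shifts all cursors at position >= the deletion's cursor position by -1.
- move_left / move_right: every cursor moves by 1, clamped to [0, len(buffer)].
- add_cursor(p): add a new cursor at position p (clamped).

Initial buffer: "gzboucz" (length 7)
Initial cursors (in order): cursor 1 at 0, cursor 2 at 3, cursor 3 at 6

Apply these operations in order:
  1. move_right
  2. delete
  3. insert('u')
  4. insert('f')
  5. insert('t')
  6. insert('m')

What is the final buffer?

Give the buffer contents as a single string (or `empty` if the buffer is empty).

After op 1 (move_right): buffer="gzboucz" (len 7), cursors c1@1 c2@4 c3@7, authorship .......
After op 2 (delete): buffer="zbuc" (len 4), cursors c1@0 c2@2 c3@4, authorship ....
After op 3 (insert('u')): buffer="uzbuucu" (len 7), cursors c1@1 c2@4 c3@7, authorship 1..2..3
After op 4 (insert('f')): buffer="ufzbufucuf" (len 10), cursors c1@2 c2@6 c3@10, authorship 11..22..33
After op 5 (insert('t')): buffer="uftzbuftucuft" (len 13), cursors c1@3 c2@8 c3@13, authorship 111..222..333
After op 6 (insert('m')): buffer="uftmzbuftmucuftm" (len 16), cursors c1@4 c2@10 c3@16, authorship 1111..2222..3333

Answer: uftmzbuftmucuftm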